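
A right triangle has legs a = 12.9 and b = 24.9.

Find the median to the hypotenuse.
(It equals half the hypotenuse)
Hypotenuse c = √(a² + b²) = √(166.41 + 620.01) = √786.42 ≈ 28.0432
Median to hypotenuse = c/2 ≈ 28.0432/2 ≈ 14.0216

Median = 14.02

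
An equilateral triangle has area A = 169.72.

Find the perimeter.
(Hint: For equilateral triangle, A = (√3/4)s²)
A = (√3/4)s²  ⇒  s² = 4A/√3 = 4·169.72/√3 = 678.88/1.73205 ≈ 391.952
s ≈ √391.952 ≈ 19.7978
Perimeter = 3s ≈ 3·19.7978 ≈ 59.3933

Perimeter = 59.39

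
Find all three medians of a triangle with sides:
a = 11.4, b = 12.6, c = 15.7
Median formula: m_a = ½√(2b² + 2c² − a²) (and cyclically). a² = 129.96, b² = 158.76, c² = 246.49.
m_a = ½√(2·158.76 + 2·246.49 − 129.96) = ½√680.54 ≈ ½·26.0872 ≈ 13.0436
m_b = ½√(2·129.96 + 2·246.49 − 158.76) = ½√594.14 ≈ ½·24.375 ≈ 12.1875
m_c = ½√(2·129.96 + 2·158.76 − 246.49) = ½√330.95 ≈ ½·18.192 ≈ 9.09602

m_a = 13.04, m_b = 12.19, m_c = 9.096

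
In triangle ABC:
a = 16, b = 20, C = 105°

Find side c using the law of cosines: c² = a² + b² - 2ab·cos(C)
c² = 16² + 20² − 2·16·20·cos(105°)
cos(105°) ≈ -0.258819
c² ≈ 256 + 400 − 640·(-0.258819) ≈ 656 + 165.644 ≈ 821.644
c ≈ √821.644 ≈ 28.6643

c = 28.66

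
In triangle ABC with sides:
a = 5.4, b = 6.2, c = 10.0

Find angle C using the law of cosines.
c² = a² + b² − 2ab·cos(C)  ⇒  cos(C) = (a² + b² − c²)/(2ab)
cos(C) = (5.4² + 6.2² − 10.0²)/(2·5.4·6.2) = (29.16 + 38.44 − 100)/66.96 = -32.4/66.96 ≈ -0.483871
C = arccos(-0.483871) ≈ 118.939°

C = 118.9°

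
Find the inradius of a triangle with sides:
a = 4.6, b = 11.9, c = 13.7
r = Area/s where s is the semi-perimeter.
s = (4.6 + 11.9 + 13.7)/2 = 30.2/2 = 15.1
Area = √(s(s−a)(s−b)(s−c)) = √(15.1·10.5·3.2·1.4) ≈ √710.304 ≈ 26.6515
r ≈ 26.6515/15.1 ≈ 1.765

r = 1.765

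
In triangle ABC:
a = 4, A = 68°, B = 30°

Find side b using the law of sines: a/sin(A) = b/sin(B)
a/sin(A) = b/sin(B)  ⇒  b = a·sin(B)/sin(A) = 4·sin(30°)/sin(68°)
sin(30°) ≈ 0.5, sin(68°) ≈ 0.927184
b ≈ 4·0.5/0.927184 ≈ 2/0.927184 ≈ 2.15707

b = 2.157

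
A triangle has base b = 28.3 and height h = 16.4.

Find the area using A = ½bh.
A = ½·b·h = ½·28.3·16.4 = ½·464.12 = 232.06

Area = 232.06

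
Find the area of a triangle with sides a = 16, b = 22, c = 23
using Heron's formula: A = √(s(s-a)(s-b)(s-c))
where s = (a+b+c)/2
s = (16 + 22 + 23)/2 = 61/2 = 30.5
s − a = 14.5, s − b = 8.5, s − c = 7.5
s(s−a)(s−b)(s−c) = 30.5·14.5·8.5·7.5 = 28193.4375
Area = √28193.4375 ≈ 167.909

s = 30.5, Area = 167.9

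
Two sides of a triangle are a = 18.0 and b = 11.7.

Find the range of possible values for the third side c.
Triangle inequality: |a − b| < c < a + b
|a − b| = |18.0 − 11.7| = 6.3
a + b = 18.0 + 11.7 = 29.7

6.3 < c < 29.7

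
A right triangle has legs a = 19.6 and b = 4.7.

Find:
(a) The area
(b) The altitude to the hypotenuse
(a) The legs are perpendicular, so Area = ½·a·b = ½·19.6·4.7 = ½·92.12 = 46.06
(b) Hypotenuse c = √(a² + b²) = √(384.16 + 22.09) = √406.25 ≈ 20.1556
    Area = ½·c·h_c  ⇒  h_c = 2·Area/c = 92.12/20.1556 ≈ 4.57043

Area = 46.06, h_c = 4.57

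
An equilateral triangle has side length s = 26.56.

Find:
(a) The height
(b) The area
(a) The height splits the triangle into two 30-60-90 halves: h = s·√3/2 = 26.56·1.73205/2 ≈ 46.0033/2 ≈ 23.0016
(b) Area = (√3/4)·s² = (√3/4)·26.56² = (√3/4)·705.4336 ≈ 0.433013·705.4336 ≈ 305.462

Height = 23, Area = 305.5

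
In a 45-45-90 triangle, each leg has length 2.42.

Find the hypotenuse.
In a 45-45-90 triangle the sides are in ratio 1 : 1 : √2, so hypotenuse = leg·√2.
Hypotenuse = 2.42·√2 ≈ 2.42·1.41421 ≈ 3.4224

Hypotenuse = 2.42√2 = 3.422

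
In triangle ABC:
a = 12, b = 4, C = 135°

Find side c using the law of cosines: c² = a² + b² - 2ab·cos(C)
c² = 12² + 4² − 2·12·4·cos(135°)
cos(135°) ≈ -0.707107
c² ≈ 144 + 16 − 96·(-0.707107) ≈ 160 + 67.8823 ≈ 227.882
c ≈ √227.882 ≈ 15.0958

c = 15.1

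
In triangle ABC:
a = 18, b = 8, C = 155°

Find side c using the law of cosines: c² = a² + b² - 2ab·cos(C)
c² = 18² + 8² − 2·18·8·cos(155°)
cos(155°) ≈ -0.906308
c² ≈ 324 + 64 − 288·(-0.906308) ≈ 388 + 261.017 ≈ 649.017
c ≈ √649.017 ≈ 25.4758

c = 25.48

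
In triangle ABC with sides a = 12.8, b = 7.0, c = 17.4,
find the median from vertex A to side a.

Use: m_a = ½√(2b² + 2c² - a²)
m_a = ½√(2·7.0² + 2·17.4² − 12.8²) = ½√(2·49 + 2·302.76 − 163.84) = ½√(98 + 605.52 − 163.84) = ½√539.68
√539.68 ≈ 23.231, so m_a ≈ 11.6155

m_a = 11.62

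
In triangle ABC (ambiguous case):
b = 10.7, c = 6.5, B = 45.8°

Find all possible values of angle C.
b/sin(B) = c/sin(C)  ⇒  sin(C) = c·sin(B)/b = 6.5·sin(45.8°)/10.7
sin(45.8°) ≈ 0.716911
sin(C) ≈ 6.5·0.716911/10.7 ≈ 4.65992/10.7 ≈ 0.435506
Candidate 1: C₁ = arcsin(0.435506) ≈ 25.8175°  →  A = 180° − 45.8° − 25.8175° ≈ 108.382° > 0, valid
Candidate 2: C₂ = 180° − C₁ ≈ 154.182°  →  A = 180° − 45.8° − 154.182° ≈ -19.9825° ≤ 0, not a valid triangle

C = 25.82° (one solution)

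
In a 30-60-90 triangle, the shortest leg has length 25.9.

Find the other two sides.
In a 30-60-90 triangle the sides are in ratio 1 : √3 : 2 (short leg : long leg : hypotenuse).
Long leg = 25.9·√3 ≈ 25.9·1.73205 ≈ 44.8601
Hypotenuse = 2·25.9 = 51.8

Long leg = 25.9√3 = 44.86, Hypotenuse = 51.8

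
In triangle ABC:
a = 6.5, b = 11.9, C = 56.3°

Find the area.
Two sides and the included angle (SAS): A = ½·a·b·sin(C) = ½·6.5·11.9·sin(56.3°)
sin(56.3°) ≈ 0.831954
A ≈ ½·77.35·0.831954 = 38.675·0.831954 ≈ 32.1758

Area = 32.18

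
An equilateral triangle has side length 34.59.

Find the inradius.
r = Area/s with s the semi-perimeter.
Area = (√3/4)·34.59² = (√3/4)·1196.4681 ≈ 0.433013·1196.4681 ≈ 518.086
s = 3·34.59/2 = 51.885
r ≈ 518.086/51.885 ≈ 9.98527
(Equivalently r = side/(2√3) = 34.59/3.4641 ≈ 9.98527.)

r = 9.985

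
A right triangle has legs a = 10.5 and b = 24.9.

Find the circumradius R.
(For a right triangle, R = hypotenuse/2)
Hypotenuse c = √(a² + b²) = √(110.25 + 620.01) = √730.26 ≈ 27.0233
R = c/2 ≈ 27.0233/2 ≈ 13.5117

R = 13.51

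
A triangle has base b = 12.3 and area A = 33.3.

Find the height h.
A = ½·b·h  ⇒  h = 2A/b = 2·33.3/12.3 = 66.6/12.3 ≈ 5.41463

h = 5.415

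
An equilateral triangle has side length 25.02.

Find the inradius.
r = Area/s with s the semi-perimeter.
Area = (√3/4)·25.02² = (√3/4)·626.0004 ≈ 0.433013·626.0004 ≈ 271.066
s = 3·25.02/2 = 37.53
r ≈ 271.066/37.53 ≈ 7.22265
(Equivalently r = side/(2√3) = 25.02/3.4641 ≈ 7.22265.)

r = 7.223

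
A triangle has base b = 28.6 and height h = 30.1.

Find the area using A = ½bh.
A = ½·b·h = ½·28.6·30.1 = ½·860.86 = 430.43

Area = 430.43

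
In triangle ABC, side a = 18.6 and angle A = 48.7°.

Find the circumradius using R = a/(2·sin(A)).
R = a/(2·sin(A)) = 18.6/(2·sin(48.7°))
sin(48.7°) ≈ 0.751264
R ≈ 18.6/(2·0.751264) = 18.6/1.50253 ≈ 12.3791

R = 12.38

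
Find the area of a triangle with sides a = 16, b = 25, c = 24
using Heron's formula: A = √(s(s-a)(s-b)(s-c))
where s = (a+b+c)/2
s = (16 + 25 + 24)/2 = 65/2 = 32.5
s − a = 16.5, s − b = 7.5, s − c = 8.5
s(s−a)(s−b)(s−c) = 32.5·16.5·7.5·8.5 = 34185.9375
Area = √34185.9375 ≈ 184.894

s = 32.5, Area = 184.9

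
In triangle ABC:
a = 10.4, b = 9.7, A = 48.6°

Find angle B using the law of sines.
a/sin(A) = b/sin(B)  ⇒  sin(B) = b·sin(A)/a = 9.7·sin(48.6°)/10.4
sin(48.6°) ≈ 0.750111
sin(B) ≈ 9.7·0.750111/10.4 ≈ 7.27608/10.4 ≈ 0.699623
B = arcsin(0.699623) ≈ 44.3968°
(Since b ≤ a we need B ≤ A, so the obtuse alternative 180° − 44.3968° ≈ 135.603° is rejected.)

B = 44.4°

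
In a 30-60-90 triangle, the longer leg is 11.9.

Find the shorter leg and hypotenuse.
In a 30-60-90 triangle the sides are in ratio 1 : √3 : 2, so short leg = long leg/√3 and hypotenuse = 2·(short leg).
Short leg = 11.9/√3 ≈ 11.9/1.73205 ≈ 6.87047
Hypotenuse = 2·6.87047 ≈ 13.7409

Short leg = 6.87, Hypotenuse = 13.74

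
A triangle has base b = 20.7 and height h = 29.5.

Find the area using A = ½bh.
A = ½·b·h = ½·20.7·29.5 = ½·610.65 = 305.325

Area = 305.325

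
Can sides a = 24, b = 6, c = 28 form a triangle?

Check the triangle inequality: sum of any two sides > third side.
a + b vs c: 24 + 6 = 30 > 28  ✓
a + c vs b: 24 + 28 = 52 > 6  ✓
b + c vs a: 6 + 28 = 34 > 24  ✓

Yes, triangle inequality satisfied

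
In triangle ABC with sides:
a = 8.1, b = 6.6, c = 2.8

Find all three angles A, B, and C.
Law of cosines for each angle (a² = 65.61, b² = 43.56, c² = 7.84):
cos(A) = (b² + c² − a²)/(2bc) = (43.56 + 7.84 − 65.61)/(2·6.6·2.8) = -14.21/36.96 ≈ -0.38447  ⇒  A ≈ 112.611°
cos(B) = (a² + c² − b²)/(2ac) = (65.61 + 7.84 − 43.56)/(2·8.1·2.8) = 29.89/45.36 ≈ 0.658951  ⇒  B ≈ 48.7801°
cos(C) = (a² + b² − c²)/(2ab) = (65.61 + 43.56 − 7.84)/(2·8.1·6.6) = 101.33/106.92 ≈ 0.947718  ⇒  C ≈ 18.6091°
Check: A + B + C ≈ 180°

A = 112.6°, B = 48.78°, C = 18.61°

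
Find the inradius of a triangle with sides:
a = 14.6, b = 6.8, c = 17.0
r = Area/s where s is the semi-perimeter.
s = (14.6 + 6.8 + 17.0)/2 = 38.4/2 = 19.2
Area = √(s(s−a)(s−b)(s−c)) = √(19.2·4.6·12.4·2.2) ≈ √2409.37 ≈ 49.0853
r ≈ 49.0853/19.2 ≈ 2.55653

r = 2.557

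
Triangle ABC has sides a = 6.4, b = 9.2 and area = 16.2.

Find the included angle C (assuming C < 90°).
Area = ½·a·b·sin(C)  ⇒  sin(C) = 2·Area/(a·b) = 2·16.2/(6.4·9.2) = 32.4/58.88 ≈ 0.550272
C = arcsin(0.550272) ≈ 33.3857° (taking the acute solution since C < 90°)

C = 33.39°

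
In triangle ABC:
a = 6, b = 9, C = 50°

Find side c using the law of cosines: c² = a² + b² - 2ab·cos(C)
c² = 6² + 9² − 2·6·9·cos(50°)
cos(50°) ≈ 0.642788
c² ≈ 36 + 81 − 108·(0.642788) ≈ 117 − 69.4211 ≈ 47.5789
c ≈ √47.5789 ≈ 6.89775

c = 6.898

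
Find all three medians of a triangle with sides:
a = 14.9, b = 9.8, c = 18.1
Median formula: m_a = ½√(2b² + 2c² − a²) (and cyclically). a² = 222.01, b² = 96.04, c² = 327.61.
m_a = ½√(2·96.04 + 2·327.61 − 222.01) = ½√625.29 ≈ ½·25.0058 ≈ 12.5029
m_b = ½√(2·222.01 + 2·327.61 − 96.04) = ½√1003.2 ≈ ½·31.6733 ≈ 15.8367
m_c = ½√(2·222.01 + 2·96.04 − 327.61) = ½√308.49 ≈ ½·17.5639 ≈ 8.78194

m_a = 12.5, m_b = 15.84, m_c = 8.782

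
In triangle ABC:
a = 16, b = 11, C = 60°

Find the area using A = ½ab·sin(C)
A = ½·a·b·sin(C) = ½·16·11·sin(60°)
sin(60°) ≈ 0.866025
A ≈ ½·176·0.866025 = 88·0.866025 ≈ 76.2102

Area = 76.21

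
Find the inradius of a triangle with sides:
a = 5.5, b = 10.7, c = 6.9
r = Area/s where s is the semi-perimeter.
s = (5.5 + 10.7 + 6.9)/2 = 23.1/2 = 11.55
Area = √(s(s−a)(s−b)(s−c)) = √(11.55·6.05·0.85·4.65) ≈ √276.191 ≈ 16.619
r ≈ 16.619/11.55 ≈ 1.43887

r = 1.439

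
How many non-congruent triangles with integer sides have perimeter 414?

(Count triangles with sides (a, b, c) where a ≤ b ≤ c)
Let a ≤ b ≤ c with a + b + c = 414. The only binding inequality is a + b > c, i.e. 414 − c > c, so c < 414/2; and c ≥ 414/3 since c is the largest side.
So 138 ≤ c ≤ 206. For each c, b runs from ⌈(414 − c)/2⌉ up to c (then a = 414 − b − c satisfies 1 ≤ a ≤ b automatically), giving c − ⌈(414 − c)/2⌉ + 1 choices.
Summing over c: 1 + 2 + 4 + 5 + … + 101 + 103  (69 terms, c = 138, …, 206) = 3571
Check (closed form: nearest integer to p²/48 for even p, (p+3)²/48 for odd p): 414²/48 = 171396/48 ≈ 3570.75 → 3571

3571 triangles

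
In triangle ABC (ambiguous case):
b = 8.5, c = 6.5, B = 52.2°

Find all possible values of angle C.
b/sin(B) = c/sin(C)  ⇒  sin(C) = c·sin(B)/b = 6.5·sin(52.2°)/8.5
sin(52.2°) ≈ 0.790155
sin(C) ≈ 6.5·0.790155/8.5 ≈ 5.13601/8.5 ≈ 0.604236
Candidate 1: C₁ = arcsin(0.604236) ≈ 37.1739°  →  A = 180° − 52.2° − 37.1739° ≈ 90.6261° > 0, valid
Candidate 2: C₂ = 180° − C₁ ≈ 142.826°  →  A = 180° − 52.2° − 142.826° ≈ -15.0261° ≤ 0, not a valid triangle

C = 37.17° (one solution)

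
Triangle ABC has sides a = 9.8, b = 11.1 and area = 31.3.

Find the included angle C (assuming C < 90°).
Area = ½·a·b·sin(C)  ⇒  sin(C) = 2·Area/(a·b) = 2·31.3/(9.8·11.1) = 62.6/108.78 ≈ 0.575473
C = arcsin(0.575473) ≈ 35.1328° (taking the acute solution since C < 90°)

C = 35.13°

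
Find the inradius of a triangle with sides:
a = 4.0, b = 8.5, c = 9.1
r = Area/s where s is the semi-perimeter.
s = (4.0 + 8.5 + 9.1)/2 = 21.6/2 = 10.8
Area = √(s(s−a)(s−b)(s−c)) = √(10.8·6.8·2.3·1.7) ≈ √287.15 ≈ 16.9455
r ≈ 16.9455/10.8 ≈ 1.56903

r = 1.569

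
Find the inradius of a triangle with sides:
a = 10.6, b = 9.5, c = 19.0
r = Area/s where s is the semi-perimeter.
s = (10.6 + 9.5 + 19.0)/2 = 39.1/2 = 19.55
Area = √(s(s−a)(s−b)(s−c)) = √(19.55·8.95·10.05·0.55) ≈ √967.16 ≈ 31.0992
r ≈ 31.0992/19.55 ≈ 1.59075

r = 1.591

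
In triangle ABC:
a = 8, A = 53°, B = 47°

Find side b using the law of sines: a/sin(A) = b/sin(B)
a/sin(A) = b/sin(B)  ⇒  b = a·sin(B)/sin(A) = 8·sin(47°)/sin(53°)
sin(47°) ≈ 0.731354, sin(53°) ≈ 0.798636
b ≈ 8·0.731354/0.798636 ≈ 5.85083/0.798636 ≈ 7.32603

b = 7.326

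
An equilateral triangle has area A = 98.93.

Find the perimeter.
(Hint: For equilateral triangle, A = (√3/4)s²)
A = (√3/4)s²  ⇒  s² = 4A/√3 = 4·98.93/√3 = 395.72/1.73205 ≈ 228.469
s ≈ √228.469 ≈ 15.1152
Perimeter = 3s ≈ 3·15.1152 ≈ 45.3456

Perimeter = 45.35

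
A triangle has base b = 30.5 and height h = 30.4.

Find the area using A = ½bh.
A = ½·b·h = ½·30.5·30.4 = ½·927.2 = 463.6

Area = 463.6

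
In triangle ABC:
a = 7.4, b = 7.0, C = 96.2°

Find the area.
Two sides and the included angle (SAS): A = ½·a·b·sin(C) = ½·7.4·7.0·sin(96.2°)
sin(96.2°) ≈ 0.994151
A ≈ ½·51.8·0.994151 = 25.9·0.994151 ≈ 25.7485

Area = 25.75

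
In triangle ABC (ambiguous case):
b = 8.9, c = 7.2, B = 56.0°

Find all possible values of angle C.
b/sin(B) = c/sin(C)  ⇒  sin(C) = c·sin(B)/b = 7.2·sin(56.0°)/8.9
sin(56.0°) ≈ 0.829038
sin(C) ≈ 7.2·0.829038/8.9 ≈ 5.96907/8.9 ≈ 0.670682
Candidate 1: C₁ = arcsin(0.670682) ≈ 42.1197°  →  A = 180° − 56.0° − 42.1197° ≈ 81.8803° > 0, valid
Candidate 2: C₂ = 180° − C₁ ≈ 137.88°  →  A = 180° − 56.0° − 137.88° ≈ -13.8803° ≤ 0, not a valid triangle

C = 42.12° (one solution)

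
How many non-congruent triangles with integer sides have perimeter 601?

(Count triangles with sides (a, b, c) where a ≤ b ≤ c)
Let a ≤ b ≤ c with a + b + c = 601. The only binding inequality is a + b > c, i.e. 601 − c > c, so c < 601/2; and c ≥ 601/3 since c is the largest side.
So 201 ≤ c ≤ 300. For each c, b runs from ⌈(601 − c)/2⌉ up to c (then a = 601 − b − c satisfies 1 ≤ a ≤ b automatically), giving c − ⌈(601 − c)/2⌉ + 1 choices.
Summing over c: 2 + 3 + 5 + 6 + … + 149 + 150  (100 terms, c = 201, …, 300) = 7600
Check (closed form: nearest integer to p²/48 for even p, (p+3)²/48 for odd p): (601+3)²/48 = 604²/48 = 364816/48 ≈ 7600.33 → 7600

7600 triangles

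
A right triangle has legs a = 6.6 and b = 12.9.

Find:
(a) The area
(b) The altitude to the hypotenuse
(a) The legs are perpendicular, so Area = ½·a·b = ½·6.6·12.9 = ½·85.14 = 42.57
(b) Hypotenuse c = √(a² + b²) = √(43.56 + 166.41) = √209.97 ≈ 14.4903
    Area = ½·c·h_c  ⇒  h_c = 2·Area/c = 85.14/14.4903 ≈ 5.87564

Area = 42.57, h_c = 5.876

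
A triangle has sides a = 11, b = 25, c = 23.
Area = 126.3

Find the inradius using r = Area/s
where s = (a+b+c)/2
s = (11 + 25 + 23)/2 = 59/2 = 29.5
r = Area/s = 126.3/29.5 ≈ 4.28136

r = 4.281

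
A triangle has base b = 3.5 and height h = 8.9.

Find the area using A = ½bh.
A = ½·b·h = ½·3.5·8.9 = ½·31.15 = 15.575

Area = 15.575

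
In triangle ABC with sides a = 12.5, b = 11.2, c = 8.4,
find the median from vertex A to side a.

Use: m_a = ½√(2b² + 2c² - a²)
m_a = ½√(2·11.2² + 2·8.4² − 12.5²) = ½√(2·125.44 + 2·70.56 − 156.25) = ½√(250.88 + 141.12 − 156.25) = ½√235.75
√235.75 ≈ 15.3542, so m_a ≈ 7.67708

m_a = 7.677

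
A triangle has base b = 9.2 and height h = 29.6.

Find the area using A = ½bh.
A = ½·b·h = ½·9.2·29.6 = ½·272.32 = 136.16

Area = 136.16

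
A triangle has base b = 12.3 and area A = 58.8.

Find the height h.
A = ½·b·h  ⇒  h = 2A/b = 2·58.8/12.3 = 117.6/12.3 ≈ 9.56098

h = 9.561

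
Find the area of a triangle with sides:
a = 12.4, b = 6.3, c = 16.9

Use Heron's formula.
s = (12.4 + 6.3 + 16.9)/2 = 35.6/2 = 17.8
s − a = 5.4, s − b = 11.5, s − c = 0.9
s(s−a)(s−b)(s−c) = 17.8·5.4·11.5·0.9 ≈ 994.842
Area = √994.842 ≈ 31.5411

Area = 31.54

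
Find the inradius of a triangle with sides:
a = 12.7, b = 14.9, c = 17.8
r = Area/s where s is the semi-perimeter.
s = (12.7 + 14.9 + 17.8)/2 = 45.4/2 = 22.7
Area = √(s(s−a)(s−b)(s−c)) = √(22.7·10·7.8·4.9) ≈ √8675.94 ≈ 93.1447
r ≈ 93.1447/22.7 ≈ 4.10329

r = 4.103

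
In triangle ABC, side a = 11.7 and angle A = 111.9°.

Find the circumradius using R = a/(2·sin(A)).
R = a/(2·sin(A)) = 11.7/(2·sin(111.9°))
sin(111.9°) ≈ 0.927836
R ≈ 11.7/(2·0.927836) = 11.7/1.85567 ≈ 6.30499

R = 6.305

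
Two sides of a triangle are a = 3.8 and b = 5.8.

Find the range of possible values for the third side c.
Triangle inequality: |a − b| < c < a + b
|a − b| = |3.8 − 5.8| = 2
a + b = 3.8 + 5.8 = 9.6

2 < c < 9.6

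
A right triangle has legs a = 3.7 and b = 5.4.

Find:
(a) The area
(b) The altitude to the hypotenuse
(a) The legs are perpendicular, so Area = ½·a·b = ½·3.7·5.4 = ½·19.98 = 9.99
(b) Hypotenuse c = √(a² + b²) = √(13.69 + 29.16) = √42.85 ≈ 6.54599
    Area = ½·c·h_c  ⇒  h_c = 2·Area/c = 19.98/6.54599 ≈ 3.05225

Area = 9.99, h_c = 3.052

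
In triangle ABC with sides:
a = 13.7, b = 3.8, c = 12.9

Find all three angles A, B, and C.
Law of cosines for each angle (a² = 187.69, b² = 14.44, c² = 166.41):
cos(A) = (b² + c² − a²)/(2bc) = (14.44 + 166.41 − 187.69)/(2·3.8·12.9) = -6.84/98.04 ≈ -0.0697674  ⇒  A ≈ 94.0006°
cos(B) = (a² + c² − b²)/(2ac) = (187.69 + 166.41 − 14.44)/(2·13.7·12.9) = 339.66/353.46 ≈ 0.960957  ⇒  B ≈ 16.0631°
cos(C) = (a² + b² − c²)/(2ab) = (187.69 + 14.44 − 166.41)/(2·13.7·3.8) = 35.72/104.12 ≈ 0.343066  ⇒  C ≈ 69.9362°
Check: A + B + C ≈ 180°

A = 94°, B = 16.06°, C = 69.94°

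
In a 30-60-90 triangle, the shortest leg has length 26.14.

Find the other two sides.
In a 30-60-90 triangle the sides are in ratio 1 : √3 : 2 (short leg : long leg : hypotenuse).
Long leg = 26.14·√3 ≈ 26.14·1.73205 ≈ 45.2758
Hypotenuse = 2·26.14 = 52.28

Long leg = 26.14√3 = 45.28, Hypotenuse = 52.28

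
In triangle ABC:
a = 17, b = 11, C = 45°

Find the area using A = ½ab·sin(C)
A = ½·a·b·sin(C) = ½·17·11·sin(45°)
sin(45°) ≈ 0.707107
A ≈ ½·187·0.707107 = 93.5·0.707107 ≈ 66.1145

Area = 66.11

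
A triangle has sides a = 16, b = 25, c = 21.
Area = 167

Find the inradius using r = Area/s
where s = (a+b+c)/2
s = (16 + 25 + 21)/2 = 62/2 = 31
r = Area/s = 167/31 ≈ 5.3871

r = 5.387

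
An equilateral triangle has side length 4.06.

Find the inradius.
r = Area/s with s the semi-perimeter.
Area = (√3/4)·4.06² = (√3/4)·16.4836 ≈ 0.433013·16.4836 ≈ 7.13761
s = 3·4.06/2 = 6.09
r ≈ 7.13761/6.09 ≈ 1.17202
(Equivalently r = side/(2√3) = 4.06/3.4641 ≈ 1.17202.)

r = 1.172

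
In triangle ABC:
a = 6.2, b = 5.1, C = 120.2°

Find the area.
Two sides and the included angle (SAS): A = ½·a·b·sin(C) = ½·6.2·5.1·sin(120.2°)
sin(120.2°) ≈ 0.864275
A ≈ ½·31.62·0.864275 = 15.81·0.864275 ≈ 13.6642

Area = 13.66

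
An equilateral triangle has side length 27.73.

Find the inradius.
r = Area/s with s the semi-perimeter.
Area = (√3/4)·27.73² = (√3/4)·768.9529 ≈ 0.433013·768.9529 ≈ 332.966
s = 3·27.73/2 = 41.595
r ≈ 332.966/41.595 ≈ 8.00496
(Equivalently r = side/(2√3) = 27.73/3.4641 ≈ 8.00496.)

r = 8.005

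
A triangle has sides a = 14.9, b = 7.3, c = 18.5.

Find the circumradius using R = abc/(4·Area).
First find the area with Heron's formula.
s = (14.9 + 7.3 + 18.5)/2 = 20.35
Area = √(s(s−a)(s−b)(s−c)) = √(20.35·5.45·13.05·1.85) ≈ √2677.58 ≈ 51.7454
abc = 14.9·7.3·18.5 = 2012.245
R = abc/(4·Area) ≈ 2012.245/(4·51.7454) = 2012.245/206.982 ≈ 9.72186

R = 9.722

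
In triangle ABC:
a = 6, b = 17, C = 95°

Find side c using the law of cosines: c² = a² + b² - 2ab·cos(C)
c² = 6² + 17² − 2·6·17·cos(95°)
cos(95°) ≈ -0.0871557
c² ≈ 36 + 289 − 204·(-0.0871557) ≈ 325 + 17.7798 ≈ 342.78
c ≈ √342.78 ≈ 18.5143

c = 18.51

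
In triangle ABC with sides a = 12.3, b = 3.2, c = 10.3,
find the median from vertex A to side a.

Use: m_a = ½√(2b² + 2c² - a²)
m_a = ½√(2·3.2² + 2·10.3² − 12.3²) = ½√(2·10.24 + 2·106.09 − 151.29) = ½√(20.48 + 212.18 − 151.29) = ½√81.37
√81.37 ≈ 9.02053, so m_a ≈ 4.51027

m_a = 4.51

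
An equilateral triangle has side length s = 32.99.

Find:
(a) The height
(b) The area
(a) The height splits the triangle into two 30-60-90 halves: h = s·√3/2 = 32.99·1.73205/2 ≈ 57.1404/2 ≈ 28.5702
(b) Area = (√3/4)·s² = (√3/4)·32.99² = (√3/4)·1088.3401 ≈ 0.433013·1088.3401 ≈ 471.265

Height = 28.57, Area = 471.3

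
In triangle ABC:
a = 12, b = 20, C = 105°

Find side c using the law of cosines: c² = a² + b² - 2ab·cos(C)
c² = 12² + 20² − 2·12·20·cos(105°)
cos(105°) ≈ -0.258819
c² ≈ 144 + 400 − 480·(-0.258819) ≈ 544 + 124.233 ≈ 668.233
c ≈ √668.233 ≈ 25.8502

c = 25.85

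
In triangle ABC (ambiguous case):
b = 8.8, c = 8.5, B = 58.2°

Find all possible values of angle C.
b/sin(B) = c/sin(C)  ⇒  sin(C) = c·sin(B)/b = 8.5·sin(58.2°)/8.8
sin(58.2°) ≈ 0.849893
sin(C) ≈ 8.5·0.849893/8.8 ≈ 7.22409/8.8 ≈ 0.820919
Candidate 1: C₁ = arcsin(0.820919) ≈ 55.1769°  →  A = 180° − 58.2° − 55.1769° ≈ 66.6231° > 0, valid
Candidate 2: C₂ = 180° − C₁ ≈ 124.823°  →  A = 180° − 58.2° − 124.823° ≈ -3.0231° ≤ 0, not a valid triangle

C = 55.18° (one solution)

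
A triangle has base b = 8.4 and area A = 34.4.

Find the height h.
A = ½·b·h  ⇒  h = 2A/b = 2·34.4/8.4 = 68.8/8.4 ≈ 8.19048

h = 8.19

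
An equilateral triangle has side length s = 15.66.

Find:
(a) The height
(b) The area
(a) The height splits the triangle into two 30-60-90 halves: h = s·√3/2 = 15.66·1.73205/2 ≈ 27.1239/2 ≈ 13.562
(b) Area = (√3/4)·s² = (√3/4)·15.66² = (√3/4)·245.2356 ≈ 0.433013·245.2356 ≈ 106.19

Height = 13.56, Area = 106.2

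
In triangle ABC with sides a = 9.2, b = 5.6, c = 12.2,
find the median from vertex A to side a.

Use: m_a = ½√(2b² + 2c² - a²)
m_a = ½√(2·5.6² + 2·12.2² − 9.2²) = ½√(2·31.36 + 2·148.84 − 84.64) = ½√(62.72 + 297.68 − 84.64) = ½√275.76
√275.76 ≈ 16.606, so m_a ≈ 8.30301

m_a = 8.303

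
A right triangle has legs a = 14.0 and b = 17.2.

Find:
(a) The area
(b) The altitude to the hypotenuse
(a) The legs are perpendicular, so Area = ½·a·b = ½·14.0·17.2 = ½·240.8 = 120.4
(b) Hypotenuse c = √(a² + b²) = √(196 + 295.84) = √491.84 ≈ 22.1775
    Area = ½·c·h_c  ⇒  h_c = 2·Area/c = 240.8/22.1775 ≈ 10.8579

Area = 120.4, h_c = 10.86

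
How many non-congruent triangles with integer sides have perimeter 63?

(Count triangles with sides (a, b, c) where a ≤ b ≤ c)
Let a ≤ b ≤ c with a + b + c = 63. The only binding inequality is a + b > c, i.e. 63 − c > c, so c < 63/2; and c ≥ 63/3 since c is the largest side.
So 21 ≤ c ≤ 31. For each c, b runs from ⌈(63 − c)/2⌉ up to c (then a = 63 − b − c satisfies 1 ≤ a ≤ b automatically), giving c − ⌈(63 − c)/2⌉ + 1 choices.
Summing over c: 1 + 2 + 4 + 5 + 7 + 8 + 10 + 11 + 13 + 14 + 16 = 91
Check (closed form: nearest integer to p²/48 for even p, (p+3)²/48 for odd p): (63+3)²/48 = 66²/48 = 4356/48 ≈ 90.75 → 91

91 triangles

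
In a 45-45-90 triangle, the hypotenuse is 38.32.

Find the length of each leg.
In a 45-45-90 triangle hypotenuse = leg·√2, so leg = hypotenuse/√2.
Leg = 38.32/√2 ≈ 38.32/1.41421 ≈ 27.0963

Each leg = 27.1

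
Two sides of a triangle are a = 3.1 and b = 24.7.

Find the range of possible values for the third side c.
Triangle inequality: |a − b| < c < a + b
|a − b| = |3.1 − 24.7| = 21.6
a + b = 3.1 + 24.7 = 27.8

21.6 < c < 27.8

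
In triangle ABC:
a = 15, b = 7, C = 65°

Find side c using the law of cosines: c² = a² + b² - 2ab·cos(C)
c² = 15² + 7² − 2·15·7·cos(65°)
cos(65°) ≈ 0.422618
c² ≈ 225 + 49 − 210·(0.422618) ≈ 274 − 88.7498 ≈ 185.25
c ≈ √185.25 ≈ 13.6107

c = 13.61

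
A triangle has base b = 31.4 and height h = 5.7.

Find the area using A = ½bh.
A = ½·b·h = ½·31.4·5.7 = ½·178.98 = 89.49

Area = 89.49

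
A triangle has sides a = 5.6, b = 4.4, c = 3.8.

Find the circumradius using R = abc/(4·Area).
First find the area with Heron's formula.
s = (5.6 + 4.4 + 3.8)/2 = 6.9
Area = √(s(s−a)(s−b)(s−c)) = √(6.9·1.3·2.5·3.1) ≈ √69.5175 ≈ 8.33772
abc = 5.6·4.4·3.8 = 93.632
R = abc/(4·Area) ≈ 93.632/(4·8.33772) = 93.632/33.3509 ≈ 2.80748

R = 2.807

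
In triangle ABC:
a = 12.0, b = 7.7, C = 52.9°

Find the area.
Two sides and the included angle (SAS): A = ½·a·b·sin(C) = ½·12.0·7.7·sin(52.9°)
sin(52.9°) ≈ 0.797584
A ≈ ½·92.4·0.797584 = 46.2·0.797584 ≈ 36.8484

Area = 36.85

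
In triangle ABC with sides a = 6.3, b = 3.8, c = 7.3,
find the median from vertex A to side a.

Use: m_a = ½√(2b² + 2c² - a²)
m_a = ½√(2·3.8² + 2·7.3² − 6.3²) = ½√(2·14.44 + 2·53.29 − 39.69) = ½√(28.88 + 106.58 − 39.69) = ½√95.77
√95.77 ≈ 9.78621, so m_a ≈ 4.89311

m_a = 4.893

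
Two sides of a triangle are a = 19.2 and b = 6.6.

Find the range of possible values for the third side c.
Triangle inequality: |a − b| < c < a + b
|a − b| = |19.2 − 6.6| = 12.6
a + b = 19.2 + 6.6 = 25.8

12.6 < c < 25.8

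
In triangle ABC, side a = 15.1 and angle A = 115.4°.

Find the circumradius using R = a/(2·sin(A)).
R = a/(2·sin(A)) = 15.1/(2·sin(115.4°))
sin(115.4°) ≈ 0.903335
R ≈ 15.1/(2·0.903335) = 15.1/1.80667 ≈ 8.35792

R = 8.358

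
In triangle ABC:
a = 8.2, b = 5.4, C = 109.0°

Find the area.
Two sides and the included angle (SAS): A = ½·a·b·sin(C) = ½·8.2·5.4·sin(109.0°)
sin(109.0°) ≈ 0.945519
A ≈ ½·44.28·0.945519 = 22.14·0.945519 ≈ 20.9338

Area = 20.93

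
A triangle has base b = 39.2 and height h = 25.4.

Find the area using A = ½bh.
A = ½·b·h = ½·39.2·25.4 = ½·995.68 = 497.84

Area = 497.84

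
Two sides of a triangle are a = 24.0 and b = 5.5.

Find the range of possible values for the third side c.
Triangle inequality: |a − b| < c < a + b
|a − b| = |24.0 − 5.5| = 18.5
a + b = 24.0 + 5.5 = 29.5

18.5 < c < 29.5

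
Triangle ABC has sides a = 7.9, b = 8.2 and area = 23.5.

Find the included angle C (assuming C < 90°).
Area = ½·a·b·sin(C)  ⇒  sin(C) = 2·Area/(a·b) = 2·23.5/(7.9·8.2) = 47/64.78 ≈ 0.725533
C = arcsin(0.725533) ≈ 46.5132° (taking the acute solution since C < 90°)

C = 46.51°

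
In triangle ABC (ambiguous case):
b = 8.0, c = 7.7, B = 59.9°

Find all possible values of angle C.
b/sin(B) = c/sin(C)  ⇒  sin(C) = c·sin(B)/b = 7.7·sin(59.9°)/8.0
sin(59.9°) ≈ 0.865151
sin(C) ≈ 7.7·0.865151/8.0 ≈ 6.66167/8.0 ≈ 0.832708
Candidate 1: C₁ = arcsin(0.832708) ≈ 56.378°  →  A = 180° − 59.9° − 56.378° ≈ 63.722° > 0, valid
Candidate 2: C₂ = 180° − C₁ ≈ 123.622°  →  A = 180° − 59.9° − 123.622° ≈ -3.522° ≤ 0, not a valid triangle

C = 56.38° (one solution)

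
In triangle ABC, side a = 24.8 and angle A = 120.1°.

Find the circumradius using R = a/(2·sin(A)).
R = a/(2·sin(A)) = 24.8/(2·sin(120.1°))
sin(120.1°) ≈ 0.865151
R ≈ 24.8/(2·0.865151) = 24.8/1.7303 ≈ 14.3328

R = 14.33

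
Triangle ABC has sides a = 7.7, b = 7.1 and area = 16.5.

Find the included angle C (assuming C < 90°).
Area = ½·a·b·sin(C)  ⇒  sin(C) = 2·Area/(a·b) = 2·16.5/(7.7·7.1) = 33/54.67 ≈ 0.603622
C = arcsin(0.603622) ≈ 37.1297° (taking the acute solution since C < 90°)

C = 37.13°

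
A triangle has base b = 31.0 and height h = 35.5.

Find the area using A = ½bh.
A = ½·b·h = ½·31.0·35.5 = ½·1100.5 = 550.25

Area = 550.25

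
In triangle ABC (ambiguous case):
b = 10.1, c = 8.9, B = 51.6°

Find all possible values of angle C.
b/sin(B) = c/sin(C)  ⇒  sin(C) = c·sin(B)/b = 8.9·sin(51.6°)/10.1
sin(51.6°) ≈ 0.783693
sin(C) ≈ 8.9·0.783693/10.1 ≈ 6.97487/10.1 ≈ 0.690581
Candidate 1: C₁ = arcsin(0.690581) ≈ 43.6761°  →  A = 180° − 51.6° − 43.6761° ≈ 84.7239° > 0, valid
Candidate 2: C₂ = 180° − C₁ ≈ 136.324°  →  A = 180° − 51.6° − 136.324° ≈ -7.9239° ≤ 0, not a valid triangle

C = 43.68° (one solution)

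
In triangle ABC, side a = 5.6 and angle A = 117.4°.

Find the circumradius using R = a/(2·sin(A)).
R = a/(2·sin(A)) = 5.6/(2·sin(117.4°))
sin(117.4°) ≈ 0.887815
R ≈ 5.6/(2·0.887815) = 5.6/1.77563 ≈ 3.15381

R = 3.154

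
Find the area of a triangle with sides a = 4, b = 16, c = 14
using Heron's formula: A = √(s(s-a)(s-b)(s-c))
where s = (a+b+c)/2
s = (4 + 16 + 14)/2 = 34/2 = 17
s − a = 13, s − b = 1, s − c = 3
s(s−a)(s−b)(s−c) = 17·13·1·3 = 663
Area = √663 ≈ 25.7488

s = 17.0, Area = 25.75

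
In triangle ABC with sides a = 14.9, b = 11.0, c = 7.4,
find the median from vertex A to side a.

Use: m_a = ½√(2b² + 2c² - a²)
m_a = ½√(2·11.0² + 2·7.4² − 14.9²) = ½√(2·121 + 2·54.76 − 222.01) = ½√(242 + 109.52 − 222.01) = ½√129.51
√129.51 ≈ 11.3802, so m_a ≈ 5.69012

m_a = 5.69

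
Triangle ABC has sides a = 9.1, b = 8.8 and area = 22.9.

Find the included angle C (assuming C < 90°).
Area = ½·a·b·sin(C)  ⇒  sin(C) = 2·Area/(a·b) = 2·22.9/(9.1·8.8) = 45.8/80.08 ≈ 0.571928
C = arcsin(0.571928) ≈ 34.8848° (taking the acute solution since C < 90°)

C = 34.88°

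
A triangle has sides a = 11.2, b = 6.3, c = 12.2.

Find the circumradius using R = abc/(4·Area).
First find the area with Heron's formula.
s = (11.2 + 6.3 + 12.2)/2 = 14.85
Area = √(s(s−a)(s−b)(s−c)) = √(14.85·3.65·8.55·2.65) ≈ √1228.09 ≈ 35.0442
abc = 11.2·6.3·12.2 = 860.832
R = abc/(4·Area) ≈ 860.832/(4·35.0442) = 860.832/140.177 ≈ 6.14105

R = 6.141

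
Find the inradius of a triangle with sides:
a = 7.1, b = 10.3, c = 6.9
r = Area/s where s is the semi-perimeter.
s = (7.1 + 10.3 + 6.9)/2 = 24.3/2 = 12.15
Area = √(s(s−a)(s−b)(s−c)) = √(12.15·5.05·1.85·5.25) ≈ √595.935 ≈ 24.4118
r ≈ 24.4118/12.15 ≈ 2.0092

r = 2.009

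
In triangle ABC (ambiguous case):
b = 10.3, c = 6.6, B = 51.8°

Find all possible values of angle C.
b/sin(B) = c/sin(C)  ⇒  sin(C) = c·sin(B)/b = 6.6·sin(51.8°)/10.3
sin(51.8°) ≈ 0.785857
sin(C) ≈ 6.6·0.785857/10.3 ≈ 5.18666/10.3 ≈ 0.503559
Candidate 1: C₁ = arcsin(0.503559) ≈ 30.2357°  →  A = 180° − 51.8° − 30.2357° ≈ 97.9643° > 0, valid
Candidate 2: C₂ = 180° − C₁ ≈ 149.764°  →  A = 180° − 51.8° − 149.764° ≈ -21.5643° ≤ 0, not a valid triangle

C = 30.24° (one solution)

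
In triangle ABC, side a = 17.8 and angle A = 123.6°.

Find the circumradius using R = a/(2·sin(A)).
R = a/(2·sin(A)) = 17.8/(2·sin(123.6°))
sin(123.6°) ≈ 0.832921
R ≈ 17.8/(2·0.832921) = 17.8/1.66584 ≈ 10.6853

R = 10.69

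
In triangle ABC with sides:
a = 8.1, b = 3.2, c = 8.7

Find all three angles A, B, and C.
Law of cosines for each angle (a² = 65.61, b² = 10.24, c² = 75.69):
cos(A) = (b² + c² − a²)/(2bc) = (10.24 + 75.69 − 65.61)/(2·3.2·8.7) = 20.32/55.68 ≈ 0.364943  ⇒  A ≈ 68.596°
cos(B) = (a² + c² − b²)/(2ac) = (65.61 + 75.69 − 10.24)/(2·8.1·8.7) = 131.06/140.94 ≈ 0.929899  ⇒  B ≈ 21.5809°
cos(C) = (a² + b² − c²)/(2ab) = (65.61 + 10.24 − 75.69)/(2·8.1·3.2) = 0.16/51.84 ≈ 0.00308642  ⇒  C ≈ 89.8232°
Check: A + B + C ≈ 180°

A = 68.6°, B = 21.58°, C = 89.82°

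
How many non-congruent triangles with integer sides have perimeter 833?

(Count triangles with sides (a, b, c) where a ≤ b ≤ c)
Let a ≤ b ≤ c with a + b + c = 833. The only binding inequality is a + b > c, i.e. 833 − c > c, so c < 833/2; and c ≥ 833/3 since c is the largest side.
So 278 ≤ c ≤ 416. For each c, b runs from ⌈(833 − c)/2⌉ up to c (then a = 833 − b − c satisfies 1 ≤ a ≤ b automatically), giving c − ⌈(833 − c)/2⌉ + 1 choices.
Summing over c: 1 + 3 + 4 + 6 + … + 207 + 208  (139 terms, c = 278, …, 416) = 14560
Check (closed form: nearest integer to p²/48 for even p, (p+3)²/48 for odd p): (833+3)²/48 = 836²/48 = 698896/48 ≈ 14560.33 → 14560

14560 triangles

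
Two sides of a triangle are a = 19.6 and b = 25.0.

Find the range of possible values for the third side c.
Triangle inequality: |a − b| < c < a + b
|a − b| = |19.6 − 25.0| = 5.4
a + b = 19.6 + 25.0 = 44.6

5.4 < c < 44.6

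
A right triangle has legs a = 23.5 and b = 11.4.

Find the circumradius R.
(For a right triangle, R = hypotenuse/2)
Hypotenuse c = √(a² + b²) = √(552.25 + 129.96) = √682.21 ≈ 26.1192
R = c/2 ≈ 26.1192/2 ≈ 13.0596

R = 13.06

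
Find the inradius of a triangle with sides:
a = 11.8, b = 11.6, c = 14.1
r = Area/s where s is the semi-perimeter.
s = (11.8 + 11.6 + 14.1)/2 = 37.5/2 = 18.75
Area = √(s(s−a)(s−b)(s−c)) = √(18.75·6.95·7.15·4.65) ≈ √4332.56 ≈ 65.8222
r ≈ 65.8222/18.75 ≈ 3.51052

r = 3.511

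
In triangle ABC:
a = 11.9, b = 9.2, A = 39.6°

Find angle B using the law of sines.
a/sin(A) = b/sin(B)  ⇒  sin(B) = b·sin(A)/a = 9.2·sin(39.6°)/11.9
sin(39.6°) ≈ 0.637424
sin(B) ≈ 9.2·0.637424/11.9 ≈ 5.8643/11.9 ≈ 0.492798
B = arcsin(0.492798) ≈ 29.5247°
(Since b ≤ a we need B ≤ A, so the obtuse alternative 180° − 29.5247° ≈ 150.475° is rejected.)

B = 29.52°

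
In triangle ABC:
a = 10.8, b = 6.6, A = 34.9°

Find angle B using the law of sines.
a/sin(A) = b/sin(B)  ⇒  sin(B) = b·sin(A)/a = 6.6·sin(34.9°)/10.8
sin(34.9°) ≈ 0.572146
sin(B) ≈ 6.6·0.572146/10.8 ≈ 3.77616/10.8 ≈ 0.349645
B = arcsin(0.349645) ≈ 20.4656°
(Since b ≤ a we need B ≤ A, so the obtuse alternative 180° − 20.4656° ≈ 159.534° is rejected.)

B = 20.47°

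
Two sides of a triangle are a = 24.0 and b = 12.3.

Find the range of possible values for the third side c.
Triangle inequality: |a − b| < c < a + b
|a − b| = |24.0 − 12.3| = 11.7
a + b = 24.0 + 12.3 = 36.3

11.7 < c < 36.3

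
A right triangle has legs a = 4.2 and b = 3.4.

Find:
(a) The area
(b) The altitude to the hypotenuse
(a) The legs are perpendicular, so Area = ½·a·b = ½·4.2·3.4 = ½·14.28 = 7.14
(b) Hypotenuse c = √(a² + b²) = √(17.64 + 11.56) = √29.2 ≈ 5.4037
    Area = ½·c·h_c  ⇒  h_c = 2·Area/c = 14.28/5.4037 ≈ 2.64263

Area = 7.14, h_c = 2.643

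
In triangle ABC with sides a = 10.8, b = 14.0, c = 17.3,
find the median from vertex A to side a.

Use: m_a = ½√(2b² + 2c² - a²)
m_a = ½√(2·14.0² + 2·17.3² − 10.8²) = ½√(2·196 + 2·299.29 − 116.64) = ½√(392 + 598.58 − 116.64) = ½√873.94
√873.94 ≈ 29.5625, so m_a ≈ 14.7812

m_a = 14.78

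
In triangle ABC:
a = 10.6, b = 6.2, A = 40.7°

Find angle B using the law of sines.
a/sin(A) = b/sin(B)  ⇒  sin(B) = b·sin(A)/a = 6.2·sin(40.7°)/10.6
sin(40.7°) ≈ 0.652098
sin(B) ≈ 6.2·0.652098/10.6 ≈ 4.04301/10.6 ≈ 0.381416
B = arcsin(0.381416) ≈ 22.4214°
(Since b ≤ a we need B ≤ A, so the obtuse alternative 180° − 22.4214° ≈ 157.579° is rejected.)

B = 22.42°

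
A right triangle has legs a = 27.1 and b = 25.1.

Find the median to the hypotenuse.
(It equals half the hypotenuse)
Hypotenuse c = √(a² + b²) = √(734.41 + 630.01) = √1364.42 ≈ 36.9381
Median to hypotenuse = c/2 ≈ 36.9381/2 ≈ 18.469

Median = 18.47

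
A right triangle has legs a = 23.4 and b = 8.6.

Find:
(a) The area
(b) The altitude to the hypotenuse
(a) The legs are perpendicular, so Area = ½·a·b = ½·23.4·8.6 = ½·201.24 = 100.62
(b) Hypotenuse c = √(a² + b²) = √(547.56 + 73.96) = √621.52 ≈ 24.9303
    Area = ½·c·h_c  ⇒  h_c = 2·Area/c = 201.24/24.9303 ≈ 8.0721

Area = 100.62, h_c = 8.072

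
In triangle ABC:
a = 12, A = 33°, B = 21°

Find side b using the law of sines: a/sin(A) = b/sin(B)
a/sin(A) = b/sin(B)  ⇒  b = a·sin(B)/sin(A) = 12·sin(21°)/sin(33°)
sin(21°) ≈ 0.358368, sin(33°) ≈ 0.544639
b ≈ 12·0.358368/0.544639 ≈ 4.30042/0.544639 ≈ 7.8959

b = 7.896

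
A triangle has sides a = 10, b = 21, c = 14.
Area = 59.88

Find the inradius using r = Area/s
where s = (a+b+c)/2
s = (10 + 21 + 14)/2 = 45/2 = 22.5
r = Area/s = 59.88/22.5 ≈ 2.66133

r = 2.661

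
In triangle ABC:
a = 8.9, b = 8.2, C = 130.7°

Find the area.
Two sides and the included angle (SAS): A = ½·a·b·sin(C) = ½·8.9·8.2·sin(130.7°)
sin(130.7°) ≈ 0.758134
A ≈ ½·72.98·0.758134 = 36.49·0.758134 ≈ 27.6643

Area = 27.66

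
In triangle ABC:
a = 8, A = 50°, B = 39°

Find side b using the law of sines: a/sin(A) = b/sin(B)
a/sin(A) = b/sin(B)  ⇒  b = a·sin(B)/sin(A) = 8·sin(39°)/sin(50°)
sin(39°) ≈ 0.62932, sin(50°) ≈ 0.766044
b ≈ 8·0.62932/0.766044 ≈ 5.03456/0.766044 ≈ 6.57216

b = 6.572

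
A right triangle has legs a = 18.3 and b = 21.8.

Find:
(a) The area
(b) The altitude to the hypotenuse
(a) The legs are perpendicular, so Area = ½·a·b = ½·18.3·21.8 = ½·398.94 = 199.47
(b) Hypotenuse c = √(a² + b²) = √(334.89 + 475.24) = √810.13 ≈ 28.4628
    Area = ½·c·h_c  ⇒  h_c = 2·Area/c = 398.94/28.4628 ≈ 14.0162

Area = 199.47, h_c = 14.02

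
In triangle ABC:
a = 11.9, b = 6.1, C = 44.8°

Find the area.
Two sides and the included angle (SAS): A = ½·a·b·sin(C) = ½·11.9·6.1·sin(44.8°)
sin(44.8°) ≈ 0.704634
A ≈ ½·72.59·0.704634 = 36.295·0.704634 ≈ 25.5747

Area = 25.57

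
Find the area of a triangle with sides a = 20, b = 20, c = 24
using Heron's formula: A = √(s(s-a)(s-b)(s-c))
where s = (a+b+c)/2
s = (20 + 20 + 24)/2 = 64/2 = 32
s − a = 12, s − b = 12, s − c = 8
s(s−a)(s−b)(s−c) = 32·12·12·8 = 36864
Area = √36864 ≈ 192

s = 32.0, Area = 192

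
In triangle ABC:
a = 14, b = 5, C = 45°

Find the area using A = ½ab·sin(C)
A = ½·a·b·sin(C) = ½·14·5·sin(45°)
sin(45°) ≈ 0.707107
A ≈ ½·70·0.707107 = 35·0.707107 ≈ 24.7487

Area = 24.75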